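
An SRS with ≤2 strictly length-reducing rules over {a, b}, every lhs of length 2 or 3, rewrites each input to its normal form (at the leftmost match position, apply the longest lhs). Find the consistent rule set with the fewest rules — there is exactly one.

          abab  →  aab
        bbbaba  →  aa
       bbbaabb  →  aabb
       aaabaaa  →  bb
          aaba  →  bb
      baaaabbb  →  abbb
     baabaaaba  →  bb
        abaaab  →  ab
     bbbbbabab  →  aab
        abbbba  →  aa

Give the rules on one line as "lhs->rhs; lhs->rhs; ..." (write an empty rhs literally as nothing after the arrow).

aaa->bb; ba->a

  | abab => aab
  | bbbaba => bbaba => baba => aba => aa
  | bbbaabb => bbaabb => baabb => aabb
  | aaabaaa => bbbaaa => bbaaa => baaa => aaa => bb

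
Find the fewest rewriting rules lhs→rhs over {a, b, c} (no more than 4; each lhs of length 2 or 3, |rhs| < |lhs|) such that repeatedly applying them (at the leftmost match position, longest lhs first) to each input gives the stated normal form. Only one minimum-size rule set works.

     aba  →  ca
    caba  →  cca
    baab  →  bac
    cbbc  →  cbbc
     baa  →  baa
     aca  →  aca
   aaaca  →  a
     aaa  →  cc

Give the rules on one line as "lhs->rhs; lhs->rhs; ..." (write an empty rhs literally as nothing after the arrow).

aaa->cc; ab->c; ccc->

  | aba => ca
  | caba => cca
  | baab => bac
  | cbbc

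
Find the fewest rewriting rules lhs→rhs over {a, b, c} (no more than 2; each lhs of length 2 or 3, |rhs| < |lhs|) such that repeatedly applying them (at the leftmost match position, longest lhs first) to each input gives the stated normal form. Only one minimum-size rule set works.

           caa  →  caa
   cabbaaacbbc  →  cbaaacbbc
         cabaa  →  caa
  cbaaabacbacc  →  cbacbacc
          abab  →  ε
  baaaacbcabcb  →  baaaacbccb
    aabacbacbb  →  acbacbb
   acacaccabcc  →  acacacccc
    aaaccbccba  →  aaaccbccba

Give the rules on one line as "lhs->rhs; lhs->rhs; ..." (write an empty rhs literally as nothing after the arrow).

  | caa
  | cabbaaacbbc => cbaaacbbc
  | cabaa => caa
  | cbaaabacbacc => cbaabacbacc => cbabacbacc => cbacbacc

aab->ab; ab->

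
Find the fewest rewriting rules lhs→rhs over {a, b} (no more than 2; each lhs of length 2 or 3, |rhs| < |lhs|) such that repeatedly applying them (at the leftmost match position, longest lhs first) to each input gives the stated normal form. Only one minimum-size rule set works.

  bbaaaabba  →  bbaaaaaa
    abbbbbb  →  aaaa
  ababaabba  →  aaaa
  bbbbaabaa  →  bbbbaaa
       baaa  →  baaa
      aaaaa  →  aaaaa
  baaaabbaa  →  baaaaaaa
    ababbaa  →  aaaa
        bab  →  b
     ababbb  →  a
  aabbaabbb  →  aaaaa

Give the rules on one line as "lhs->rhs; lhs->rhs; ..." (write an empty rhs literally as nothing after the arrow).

  | bbaaaabba => bbaaaaaa
  | abbbbbb => aabbbb => aaabb => aaaa
  | ababaabba => abaabba => aabba => aaaa
  | bbbbaabaa => bbbbaaa

ab->; abb->aa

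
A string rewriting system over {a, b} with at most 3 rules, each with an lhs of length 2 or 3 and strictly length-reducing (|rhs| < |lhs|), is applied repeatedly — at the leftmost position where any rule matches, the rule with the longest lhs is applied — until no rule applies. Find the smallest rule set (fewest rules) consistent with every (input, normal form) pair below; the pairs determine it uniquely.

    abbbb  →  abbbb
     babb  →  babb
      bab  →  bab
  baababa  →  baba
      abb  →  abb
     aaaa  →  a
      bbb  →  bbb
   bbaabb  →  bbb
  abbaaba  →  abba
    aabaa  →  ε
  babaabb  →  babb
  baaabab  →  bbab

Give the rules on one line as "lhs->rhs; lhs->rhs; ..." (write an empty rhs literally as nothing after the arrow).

aa->; aaa->; aab->

  | abbbb
  | babb
  | bab
  | baababa => baba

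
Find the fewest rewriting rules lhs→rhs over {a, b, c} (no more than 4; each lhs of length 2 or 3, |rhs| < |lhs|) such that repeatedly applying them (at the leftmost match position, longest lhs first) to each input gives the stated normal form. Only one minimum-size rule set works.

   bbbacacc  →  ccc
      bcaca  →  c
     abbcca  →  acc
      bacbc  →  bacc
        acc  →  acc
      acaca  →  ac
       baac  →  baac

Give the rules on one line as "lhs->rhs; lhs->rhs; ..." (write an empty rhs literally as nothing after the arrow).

bb->c; ca->b; cb->c

  | bbbacacc => cbacacc => cacacc => bcacc => bbcc => ccc
  | bcaca => bbca => cca => cb => c
  | abbcca => accca => accb => acc
  | bacbc => bacc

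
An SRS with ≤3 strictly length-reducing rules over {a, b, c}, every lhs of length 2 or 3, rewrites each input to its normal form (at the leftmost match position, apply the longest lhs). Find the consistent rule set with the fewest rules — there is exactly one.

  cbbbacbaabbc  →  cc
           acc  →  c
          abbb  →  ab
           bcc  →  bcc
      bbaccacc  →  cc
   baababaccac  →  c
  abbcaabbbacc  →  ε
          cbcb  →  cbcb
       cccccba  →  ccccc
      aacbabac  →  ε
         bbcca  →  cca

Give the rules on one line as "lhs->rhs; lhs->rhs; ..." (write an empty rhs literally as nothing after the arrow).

  | cbbbacbaabbc => cbacbaabbc => ccbaabbc => ccabbc => ccac => cc
  | acc => c
  | abbb => ab
  | bcc

ac->; ba->; bb->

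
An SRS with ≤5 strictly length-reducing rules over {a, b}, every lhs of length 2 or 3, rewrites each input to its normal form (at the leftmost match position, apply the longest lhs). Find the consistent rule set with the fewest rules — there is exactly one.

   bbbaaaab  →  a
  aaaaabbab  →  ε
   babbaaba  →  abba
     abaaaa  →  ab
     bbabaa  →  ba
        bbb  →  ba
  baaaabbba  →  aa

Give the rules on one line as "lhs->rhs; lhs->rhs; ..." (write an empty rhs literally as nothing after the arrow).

aab->; baa->b; bab->a; bbb->ba

  | bbbaaaab => baaaaab => baaab => bab => a
  | aaaaabbab => aaabab => aab => ε
  | babbaaba => abaaba => abba
  | abaaaa => abaa => ab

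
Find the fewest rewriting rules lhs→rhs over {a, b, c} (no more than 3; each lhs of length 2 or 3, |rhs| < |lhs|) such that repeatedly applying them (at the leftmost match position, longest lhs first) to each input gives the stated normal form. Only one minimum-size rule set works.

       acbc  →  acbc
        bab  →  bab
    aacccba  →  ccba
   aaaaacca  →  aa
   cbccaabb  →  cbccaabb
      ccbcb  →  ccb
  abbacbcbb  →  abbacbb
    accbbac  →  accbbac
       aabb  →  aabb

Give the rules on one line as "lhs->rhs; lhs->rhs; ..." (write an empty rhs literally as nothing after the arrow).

aac->; bcb->b

  | acbc
  | bab
  | aacccba => ccba
  | aaaaacca => aaaca => aa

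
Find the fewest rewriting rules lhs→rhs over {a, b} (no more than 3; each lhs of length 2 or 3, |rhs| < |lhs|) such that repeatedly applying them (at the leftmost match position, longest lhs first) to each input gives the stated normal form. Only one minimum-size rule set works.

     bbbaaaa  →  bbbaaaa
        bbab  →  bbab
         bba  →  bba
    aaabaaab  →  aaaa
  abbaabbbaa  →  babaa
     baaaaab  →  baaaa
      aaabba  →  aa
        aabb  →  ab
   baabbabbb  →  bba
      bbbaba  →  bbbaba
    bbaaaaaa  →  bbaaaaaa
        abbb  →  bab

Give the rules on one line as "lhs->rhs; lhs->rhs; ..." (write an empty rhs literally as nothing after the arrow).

  | bbbaaaa
  | bbab
  | bba
  | aaabaaab => aaaaab => aaaa

aab->a; abb->ba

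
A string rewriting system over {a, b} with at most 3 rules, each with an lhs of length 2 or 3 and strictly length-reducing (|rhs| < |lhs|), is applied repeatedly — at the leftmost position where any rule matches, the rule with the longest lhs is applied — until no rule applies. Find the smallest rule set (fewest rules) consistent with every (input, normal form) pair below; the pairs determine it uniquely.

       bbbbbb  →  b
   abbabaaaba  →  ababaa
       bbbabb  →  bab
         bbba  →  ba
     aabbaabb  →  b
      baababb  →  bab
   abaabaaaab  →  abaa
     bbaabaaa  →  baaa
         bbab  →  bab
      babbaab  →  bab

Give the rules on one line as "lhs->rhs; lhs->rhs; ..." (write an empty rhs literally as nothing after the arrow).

  | bbbbbb => bbbbb => bbbb => bbb => bb => b
  | abbabaaaba => ababaaaba => ababaa
  | bbbabb => bbabb => babb => bab
  | bbba => bba => ba

aab->; bb->b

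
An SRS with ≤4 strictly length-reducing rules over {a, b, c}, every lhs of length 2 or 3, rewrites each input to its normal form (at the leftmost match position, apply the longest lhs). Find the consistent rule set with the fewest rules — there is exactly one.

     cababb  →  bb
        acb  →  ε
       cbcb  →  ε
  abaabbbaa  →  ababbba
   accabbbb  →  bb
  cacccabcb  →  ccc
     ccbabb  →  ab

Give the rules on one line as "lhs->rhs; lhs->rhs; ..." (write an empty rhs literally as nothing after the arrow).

aa->; baa->ba; ca->c; cb->a

  | cababb => cbabb => aabb => bb
  | acb => aa => ε
  | cbcb => acb => aa => ε
  | abaabbbaa => ababbbaa => ababbba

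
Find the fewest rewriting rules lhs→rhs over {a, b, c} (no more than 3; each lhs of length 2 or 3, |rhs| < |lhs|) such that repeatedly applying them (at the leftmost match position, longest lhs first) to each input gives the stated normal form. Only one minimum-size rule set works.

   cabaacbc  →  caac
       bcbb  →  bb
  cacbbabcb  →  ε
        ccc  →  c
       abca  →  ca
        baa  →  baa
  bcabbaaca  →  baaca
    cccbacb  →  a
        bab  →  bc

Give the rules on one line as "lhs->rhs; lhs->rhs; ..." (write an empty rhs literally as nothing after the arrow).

ab->c; cb->; cc->c

  | cabaacbc => ccaacbc => caacbc => caac
  | bcbb => bb
  | cacbbabcb => cababcb => ccabcb => cabcb => cccb => ccb => cb => ε
  | ccc => cc => c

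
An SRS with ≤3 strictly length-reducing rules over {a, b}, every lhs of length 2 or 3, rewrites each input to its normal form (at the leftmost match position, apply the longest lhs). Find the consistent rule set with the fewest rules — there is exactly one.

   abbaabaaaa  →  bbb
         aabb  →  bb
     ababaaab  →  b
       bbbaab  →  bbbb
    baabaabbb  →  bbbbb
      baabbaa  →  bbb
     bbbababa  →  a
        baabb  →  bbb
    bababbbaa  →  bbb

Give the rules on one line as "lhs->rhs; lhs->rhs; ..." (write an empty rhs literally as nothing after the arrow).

ab->b; ba->a; baa->b

  | abbaabaaaa => bbaabaaaa => bbbaaaa => bbbaa => bbb
  | aabb => abb => bb
  | ababaaab => babaaab => abaaab => baaab => bab => ab => b
  | bbbaab => bbbb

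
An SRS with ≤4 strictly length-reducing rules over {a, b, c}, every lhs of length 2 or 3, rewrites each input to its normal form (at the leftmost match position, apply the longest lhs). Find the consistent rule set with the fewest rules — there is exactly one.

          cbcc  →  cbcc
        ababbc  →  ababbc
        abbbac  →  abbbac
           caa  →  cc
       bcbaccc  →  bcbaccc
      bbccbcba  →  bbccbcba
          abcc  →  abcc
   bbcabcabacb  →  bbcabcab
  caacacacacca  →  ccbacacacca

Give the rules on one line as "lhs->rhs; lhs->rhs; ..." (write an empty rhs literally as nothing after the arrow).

  | cbcc
  | ababbc
  | abbbac
  | caa => cc

aa->c; aac->cb; acb->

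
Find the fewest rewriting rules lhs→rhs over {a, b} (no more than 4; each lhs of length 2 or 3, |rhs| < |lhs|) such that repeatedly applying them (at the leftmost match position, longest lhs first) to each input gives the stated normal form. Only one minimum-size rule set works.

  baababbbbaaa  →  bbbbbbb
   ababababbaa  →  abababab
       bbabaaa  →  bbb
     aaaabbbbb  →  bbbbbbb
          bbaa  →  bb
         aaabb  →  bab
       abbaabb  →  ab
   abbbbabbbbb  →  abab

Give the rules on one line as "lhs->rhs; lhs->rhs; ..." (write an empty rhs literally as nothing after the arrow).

  | baababbbbaaa => bbbabbbbaaa => bbbbbbbaaa => bbbbbbbaa => bbbbbbba => bbbbbbb
  | ababababbaa => ababababaa => ababababb => abababab
  | bbabaaa => bbbaaa => bbbaa => bbba => bbb
  | aaaabbbbb => baabbbbb => bbbbbbb

aa->b; abb->ab; bba->bb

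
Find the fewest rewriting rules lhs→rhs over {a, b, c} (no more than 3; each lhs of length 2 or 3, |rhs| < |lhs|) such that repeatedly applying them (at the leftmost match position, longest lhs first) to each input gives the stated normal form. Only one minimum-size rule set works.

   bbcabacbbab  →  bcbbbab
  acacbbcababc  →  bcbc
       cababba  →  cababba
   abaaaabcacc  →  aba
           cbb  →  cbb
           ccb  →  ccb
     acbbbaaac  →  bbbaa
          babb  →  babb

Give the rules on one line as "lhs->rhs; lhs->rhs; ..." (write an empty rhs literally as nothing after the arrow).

  | bbcabacbbab => bcbacbbab => bcbbbab
  | acacbbcababc => acbbcababc => bbcababc => bcbabc => bcbc
  | cababba
  | abaaaabcacc => abaaacacc => abaaacc => abaac => aba

abc->c; ac->; bca->c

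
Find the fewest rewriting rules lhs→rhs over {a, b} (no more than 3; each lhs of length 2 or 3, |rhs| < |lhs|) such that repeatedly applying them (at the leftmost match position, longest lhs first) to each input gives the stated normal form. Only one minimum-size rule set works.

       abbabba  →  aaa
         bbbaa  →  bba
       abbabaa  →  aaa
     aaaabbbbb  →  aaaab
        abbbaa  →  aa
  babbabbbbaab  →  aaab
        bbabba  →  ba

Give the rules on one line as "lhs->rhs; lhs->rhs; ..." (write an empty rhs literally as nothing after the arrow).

abb->a; baa->a

  | abbabba => aabba => aaa
  | bbbaa => bba
  | abbabaa => aabaa => aaa
  | aaaabbbbb => aaaabbb => aaaab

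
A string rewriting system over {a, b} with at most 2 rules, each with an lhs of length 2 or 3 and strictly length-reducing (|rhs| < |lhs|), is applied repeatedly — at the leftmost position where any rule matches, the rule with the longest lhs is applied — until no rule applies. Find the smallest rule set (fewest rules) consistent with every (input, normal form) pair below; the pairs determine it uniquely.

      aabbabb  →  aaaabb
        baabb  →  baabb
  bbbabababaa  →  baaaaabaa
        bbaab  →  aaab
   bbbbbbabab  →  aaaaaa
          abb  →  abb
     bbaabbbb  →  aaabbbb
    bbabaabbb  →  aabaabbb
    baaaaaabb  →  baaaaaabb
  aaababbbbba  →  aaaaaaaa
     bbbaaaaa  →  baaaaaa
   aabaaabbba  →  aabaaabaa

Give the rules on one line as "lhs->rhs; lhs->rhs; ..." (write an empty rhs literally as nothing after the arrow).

  | aabbabb => aaaabb
  | baabb
  | bbbabababaa => baabababaa => baaaaabaa
  | bbaab => aaab

bab->aa; bba->aa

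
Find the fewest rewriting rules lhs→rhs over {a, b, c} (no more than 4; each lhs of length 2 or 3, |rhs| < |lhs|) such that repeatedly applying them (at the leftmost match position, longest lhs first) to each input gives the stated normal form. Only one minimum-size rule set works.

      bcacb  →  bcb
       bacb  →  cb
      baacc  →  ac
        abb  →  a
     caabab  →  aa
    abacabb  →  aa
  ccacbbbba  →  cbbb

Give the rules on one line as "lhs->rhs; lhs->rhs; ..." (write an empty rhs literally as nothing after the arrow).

  | bcacb => bcb
  | bacb => cb
  | baacc => acc => ac
  | abb => ab => a

ab->a; ba->; ca->; cc->c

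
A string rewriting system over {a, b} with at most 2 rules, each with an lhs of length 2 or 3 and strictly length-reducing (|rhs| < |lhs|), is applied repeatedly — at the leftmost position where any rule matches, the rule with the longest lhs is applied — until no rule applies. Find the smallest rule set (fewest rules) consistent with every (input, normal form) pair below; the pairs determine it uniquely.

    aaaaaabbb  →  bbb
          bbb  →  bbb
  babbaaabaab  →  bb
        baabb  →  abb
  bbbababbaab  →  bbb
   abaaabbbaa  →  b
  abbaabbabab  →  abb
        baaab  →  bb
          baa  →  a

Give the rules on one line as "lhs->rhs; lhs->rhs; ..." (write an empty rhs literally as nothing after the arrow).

  | aaaaaabbb => baaaabbb => aaabbb => babbb => bbb
  | bbb
  | babbaaabaab => bbaaabaab => baabaab => abaab => aab => bb
  | baabb => abb

aa->b; ba->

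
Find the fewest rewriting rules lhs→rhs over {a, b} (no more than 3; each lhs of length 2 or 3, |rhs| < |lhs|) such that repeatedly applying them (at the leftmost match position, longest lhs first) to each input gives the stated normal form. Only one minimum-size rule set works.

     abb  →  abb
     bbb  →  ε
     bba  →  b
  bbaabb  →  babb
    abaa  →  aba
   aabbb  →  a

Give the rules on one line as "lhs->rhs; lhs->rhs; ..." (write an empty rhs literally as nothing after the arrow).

aa->a; bba->b; bbb->

  | abb
  | bbb => ε
  | bba => b
  | bbaabb => babb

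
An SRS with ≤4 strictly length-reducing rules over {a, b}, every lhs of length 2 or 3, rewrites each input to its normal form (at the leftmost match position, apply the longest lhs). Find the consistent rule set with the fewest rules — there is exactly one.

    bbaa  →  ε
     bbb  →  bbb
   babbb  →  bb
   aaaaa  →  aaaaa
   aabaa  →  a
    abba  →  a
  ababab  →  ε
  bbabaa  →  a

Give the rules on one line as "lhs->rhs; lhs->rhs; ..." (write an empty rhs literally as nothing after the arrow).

ab->; aba->bb; ba->a; baa->ab

  | bbaa => bab => ab => ε
  | bbb
  | babbb => abbb => bb
  | aaaaa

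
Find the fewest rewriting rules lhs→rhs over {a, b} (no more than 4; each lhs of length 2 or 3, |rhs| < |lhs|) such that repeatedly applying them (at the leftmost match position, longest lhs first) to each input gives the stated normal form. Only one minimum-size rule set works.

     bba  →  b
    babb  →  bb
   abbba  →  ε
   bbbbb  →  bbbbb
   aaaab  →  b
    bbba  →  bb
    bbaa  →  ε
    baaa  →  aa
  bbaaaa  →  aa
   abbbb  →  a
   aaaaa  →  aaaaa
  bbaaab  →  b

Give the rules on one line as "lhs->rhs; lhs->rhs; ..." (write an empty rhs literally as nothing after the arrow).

ab->b; abb->a; ba->

  | bba => b
  | babb => bb
  | abbba => aba => ba => ε
  | bbbbb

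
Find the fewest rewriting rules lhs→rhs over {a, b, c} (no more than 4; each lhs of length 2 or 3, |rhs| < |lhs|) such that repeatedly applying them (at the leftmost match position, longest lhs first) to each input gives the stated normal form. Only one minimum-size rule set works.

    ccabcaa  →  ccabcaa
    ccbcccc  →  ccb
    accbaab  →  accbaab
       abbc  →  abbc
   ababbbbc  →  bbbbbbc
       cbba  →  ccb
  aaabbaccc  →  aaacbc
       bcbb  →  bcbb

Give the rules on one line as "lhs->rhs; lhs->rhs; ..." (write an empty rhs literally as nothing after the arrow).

  | ccabcaa
  | ccbcccc => ccbcc => ccb
  | accbaab
  | abbc

aba->bb; bba->cb; bcc->b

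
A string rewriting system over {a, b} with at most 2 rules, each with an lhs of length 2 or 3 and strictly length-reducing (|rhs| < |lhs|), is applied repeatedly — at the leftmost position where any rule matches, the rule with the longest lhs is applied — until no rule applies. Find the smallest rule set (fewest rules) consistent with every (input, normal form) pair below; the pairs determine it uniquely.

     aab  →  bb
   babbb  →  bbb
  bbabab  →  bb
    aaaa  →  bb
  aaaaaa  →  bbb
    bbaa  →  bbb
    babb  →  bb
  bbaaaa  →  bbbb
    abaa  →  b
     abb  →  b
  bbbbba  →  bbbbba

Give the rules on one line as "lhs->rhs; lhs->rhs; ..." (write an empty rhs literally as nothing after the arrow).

  | aab => bb
  | babbb => bbb
  | bbabab => bbab => bb
  | aaaa => baa => bb

aa->b; ab->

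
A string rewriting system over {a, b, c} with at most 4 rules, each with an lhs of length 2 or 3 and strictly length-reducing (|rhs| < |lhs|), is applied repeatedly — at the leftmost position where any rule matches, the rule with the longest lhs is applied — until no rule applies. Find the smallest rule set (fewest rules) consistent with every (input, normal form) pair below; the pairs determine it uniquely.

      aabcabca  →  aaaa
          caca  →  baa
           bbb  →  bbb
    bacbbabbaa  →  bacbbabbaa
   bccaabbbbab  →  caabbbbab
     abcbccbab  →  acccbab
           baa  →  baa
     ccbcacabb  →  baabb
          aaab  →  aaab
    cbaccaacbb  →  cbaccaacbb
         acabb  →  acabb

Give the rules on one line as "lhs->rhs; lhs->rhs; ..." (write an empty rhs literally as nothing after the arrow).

  | aabcabca => aaabca => aaaa
  | caca => baa
  | bbb
  | bacbbabbaa

bc->; bcb->c; cac->ba; cbc->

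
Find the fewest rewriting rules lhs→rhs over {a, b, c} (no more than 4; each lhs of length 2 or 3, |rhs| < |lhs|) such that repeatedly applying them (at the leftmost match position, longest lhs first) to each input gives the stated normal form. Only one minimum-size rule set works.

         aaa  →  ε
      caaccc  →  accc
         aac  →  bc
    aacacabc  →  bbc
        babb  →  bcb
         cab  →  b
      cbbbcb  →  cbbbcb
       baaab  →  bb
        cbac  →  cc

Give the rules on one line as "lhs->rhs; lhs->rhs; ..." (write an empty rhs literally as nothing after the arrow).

  | aaa => ba => ε
  | caaccc => accc
  | aac => bc
  | aacacabc => bcacabc => bcabc => bbc

aa->b; ba->; bab->bc; ca->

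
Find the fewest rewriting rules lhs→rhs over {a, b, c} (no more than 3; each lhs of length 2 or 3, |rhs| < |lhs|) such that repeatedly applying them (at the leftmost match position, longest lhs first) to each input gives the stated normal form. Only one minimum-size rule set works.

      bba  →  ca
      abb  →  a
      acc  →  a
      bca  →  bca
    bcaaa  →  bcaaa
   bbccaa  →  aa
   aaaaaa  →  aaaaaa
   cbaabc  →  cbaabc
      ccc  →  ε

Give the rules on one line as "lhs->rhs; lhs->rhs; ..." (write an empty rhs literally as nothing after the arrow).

  | bba => ca
  | abb => ac => a
  | acc => ac => a
  | bca

ac->a; bb->c; ccc->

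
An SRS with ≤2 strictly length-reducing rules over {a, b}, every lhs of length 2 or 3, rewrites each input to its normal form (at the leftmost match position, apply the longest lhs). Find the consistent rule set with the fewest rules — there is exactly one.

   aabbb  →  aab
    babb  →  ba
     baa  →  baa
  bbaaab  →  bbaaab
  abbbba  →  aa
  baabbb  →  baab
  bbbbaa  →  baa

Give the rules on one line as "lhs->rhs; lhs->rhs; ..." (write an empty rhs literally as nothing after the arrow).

abb->a; bbb->

  | aabbb => aab
  | babb => ba
  | baa
  | bbaaab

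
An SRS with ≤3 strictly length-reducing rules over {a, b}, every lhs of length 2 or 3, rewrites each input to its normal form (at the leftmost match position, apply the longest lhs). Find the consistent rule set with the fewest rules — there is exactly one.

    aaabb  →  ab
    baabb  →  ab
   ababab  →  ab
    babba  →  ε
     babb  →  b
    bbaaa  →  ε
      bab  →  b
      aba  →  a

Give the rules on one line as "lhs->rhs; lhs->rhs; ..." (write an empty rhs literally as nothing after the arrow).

  | aaabb => abb => ab
  | baabb => abb => ab
  | ababab => abab => ab
  | babba => bba => ba => ε

aa->; ba->; bb->b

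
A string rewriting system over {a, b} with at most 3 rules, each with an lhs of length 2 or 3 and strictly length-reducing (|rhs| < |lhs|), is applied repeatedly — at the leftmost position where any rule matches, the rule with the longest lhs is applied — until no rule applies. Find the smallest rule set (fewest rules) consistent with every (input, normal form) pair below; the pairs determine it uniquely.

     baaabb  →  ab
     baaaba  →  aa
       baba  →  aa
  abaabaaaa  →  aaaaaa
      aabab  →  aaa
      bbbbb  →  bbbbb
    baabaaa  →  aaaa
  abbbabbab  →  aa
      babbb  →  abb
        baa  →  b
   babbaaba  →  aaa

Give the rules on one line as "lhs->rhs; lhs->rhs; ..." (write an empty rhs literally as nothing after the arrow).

  | baaabb => baabb => babb => ab
  | baaaba => baaba => baba => aa
  | baba => aa
  | abaabaaaa => ababaaaa => aaaaaa

ba->b; bab->a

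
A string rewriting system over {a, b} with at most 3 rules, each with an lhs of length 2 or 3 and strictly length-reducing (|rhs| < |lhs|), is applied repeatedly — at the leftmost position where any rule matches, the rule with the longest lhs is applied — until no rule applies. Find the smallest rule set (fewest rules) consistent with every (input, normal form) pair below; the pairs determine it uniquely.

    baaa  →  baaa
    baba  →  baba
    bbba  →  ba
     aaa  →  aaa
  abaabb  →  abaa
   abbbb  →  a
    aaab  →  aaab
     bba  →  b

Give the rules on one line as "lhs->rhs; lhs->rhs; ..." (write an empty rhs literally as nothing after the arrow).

  | baaa
  | baba
  | bbba => ba
  | aaa

bb->; bba->b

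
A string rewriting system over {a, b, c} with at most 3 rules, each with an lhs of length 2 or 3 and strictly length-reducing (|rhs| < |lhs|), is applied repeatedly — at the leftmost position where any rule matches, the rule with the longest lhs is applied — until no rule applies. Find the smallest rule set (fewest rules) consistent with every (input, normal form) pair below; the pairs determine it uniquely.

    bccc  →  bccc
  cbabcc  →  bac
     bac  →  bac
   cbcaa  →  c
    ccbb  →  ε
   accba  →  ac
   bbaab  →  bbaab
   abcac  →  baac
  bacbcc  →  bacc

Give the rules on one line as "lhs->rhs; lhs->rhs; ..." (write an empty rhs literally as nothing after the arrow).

  | bccc
  | cbabcc => abcc => bac
  | bac
  | cbcaa => caa => ca => c

abc->ba; ca->c; cb->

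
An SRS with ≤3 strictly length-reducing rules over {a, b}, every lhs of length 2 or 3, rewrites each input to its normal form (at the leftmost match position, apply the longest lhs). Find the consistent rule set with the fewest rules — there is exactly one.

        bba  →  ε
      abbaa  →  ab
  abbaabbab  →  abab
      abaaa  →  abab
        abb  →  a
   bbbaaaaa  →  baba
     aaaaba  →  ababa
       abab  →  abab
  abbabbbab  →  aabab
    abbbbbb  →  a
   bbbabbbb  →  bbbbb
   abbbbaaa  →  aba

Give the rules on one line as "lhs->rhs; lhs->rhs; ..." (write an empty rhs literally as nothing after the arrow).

aaa->ab; abb->a; bba->

  | bba => ε
  | abbaa => aaa => ab
  | abbaabbab => aaabbab => abbbab => abab
  | abaaa => abab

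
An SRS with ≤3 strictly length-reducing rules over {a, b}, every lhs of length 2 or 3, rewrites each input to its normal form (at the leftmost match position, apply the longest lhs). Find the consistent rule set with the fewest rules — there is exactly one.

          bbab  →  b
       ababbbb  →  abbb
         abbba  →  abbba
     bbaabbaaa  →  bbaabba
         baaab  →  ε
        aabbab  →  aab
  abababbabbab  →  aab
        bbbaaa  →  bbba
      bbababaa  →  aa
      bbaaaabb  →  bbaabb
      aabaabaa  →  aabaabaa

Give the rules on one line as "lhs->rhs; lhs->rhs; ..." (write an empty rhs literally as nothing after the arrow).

aaa->a; bab->

  | bbab => b
  | ababbbb => abbb
  | abbba
  | bbaabbaaa => bbaabba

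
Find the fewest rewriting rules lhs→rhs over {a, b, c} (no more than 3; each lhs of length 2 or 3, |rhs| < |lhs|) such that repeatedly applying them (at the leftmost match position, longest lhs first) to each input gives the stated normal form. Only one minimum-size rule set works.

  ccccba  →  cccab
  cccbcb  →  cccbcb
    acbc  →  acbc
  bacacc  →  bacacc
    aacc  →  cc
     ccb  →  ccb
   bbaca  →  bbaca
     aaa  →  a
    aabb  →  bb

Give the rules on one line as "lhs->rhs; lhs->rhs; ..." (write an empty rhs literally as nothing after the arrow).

aa->; cba->ab

  | ccccba => cccab
  | cccbcb
  | acbc
  | bacacc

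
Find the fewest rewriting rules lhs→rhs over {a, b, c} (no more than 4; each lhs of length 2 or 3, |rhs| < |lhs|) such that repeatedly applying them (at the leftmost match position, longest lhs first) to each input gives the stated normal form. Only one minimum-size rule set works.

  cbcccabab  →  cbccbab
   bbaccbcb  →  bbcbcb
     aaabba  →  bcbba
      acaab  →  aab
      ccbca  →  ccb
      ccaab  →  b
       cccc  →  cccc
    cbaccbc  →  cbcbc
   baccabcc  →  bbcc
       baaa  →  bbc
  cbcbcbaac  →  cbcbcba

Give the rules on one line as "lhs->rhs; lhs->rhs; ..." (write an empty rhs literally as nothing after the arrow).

  | cbcccabab => cbccbab
  | bbaccbcb => bbcbcb
  | aaabba => bcbba
  | acaab => aab

aaa->bc; ac->; ca->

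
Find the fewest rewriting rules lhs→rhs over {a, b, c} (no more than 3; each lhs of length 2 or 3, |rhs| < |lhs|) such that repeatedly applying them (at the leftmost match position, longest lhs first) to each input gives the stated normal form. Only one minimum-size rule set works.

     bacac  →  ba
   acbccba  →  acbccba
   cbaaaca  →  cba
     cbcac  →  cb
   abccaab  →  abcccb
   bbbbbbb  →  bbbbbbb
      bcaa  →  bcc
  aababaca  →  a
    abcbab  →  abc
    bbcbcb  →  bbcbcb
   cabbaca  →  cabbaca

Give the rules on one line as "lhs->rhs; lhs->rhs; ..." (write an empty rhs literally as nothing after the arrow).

  | bacac => ba
  | acbccba
  | cbaaaca => cbcaca => cba
  | cbcac => cb

aa->c; bab->; cac->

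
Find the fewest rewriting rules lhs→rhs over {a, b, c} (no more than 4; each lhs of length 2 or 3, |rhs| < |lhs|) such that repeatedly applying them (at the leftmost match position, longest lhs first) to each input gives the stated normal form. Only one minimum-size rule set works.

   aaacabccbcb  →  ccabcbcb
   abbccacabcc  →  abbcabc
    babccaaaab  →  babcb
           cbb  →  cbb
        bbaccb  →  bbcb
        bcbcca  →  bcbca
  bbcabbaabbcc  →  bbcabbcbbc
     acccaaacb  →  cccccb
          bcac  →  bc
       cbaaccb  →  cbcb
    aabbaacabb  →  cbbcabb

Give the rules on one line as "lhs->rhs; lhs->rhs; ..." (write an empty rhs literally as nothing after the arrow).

  | aaacabccbcb => cacabccbcb => ccabccbcb => ccabcbcb
  | abbccacabcc => abbcacabcc => abbccabcc => abbcabcc => abbcabc
  | babccaaaab => babcaaaab => babccaab => babcaab => babccb => babcb
  | cbb

aa->c; ac->c; bcc->bc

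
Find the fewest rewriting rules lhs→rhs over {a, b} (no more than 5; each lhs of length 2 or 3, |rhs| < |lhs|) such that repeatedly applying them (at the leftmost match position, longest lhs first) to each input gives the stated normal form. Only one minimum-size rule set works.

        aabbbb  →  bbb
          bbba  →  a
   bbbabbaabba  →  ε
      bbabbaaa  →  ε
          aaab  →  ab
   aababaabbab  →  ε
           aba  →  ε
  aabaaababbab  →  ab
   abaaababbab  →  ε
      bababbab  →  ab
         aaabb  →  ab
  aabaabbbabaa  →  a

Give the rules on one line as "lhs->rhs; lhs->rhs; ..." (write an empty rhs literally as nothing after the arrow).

  | aabbbb => bbb
  | bbba => bba => ba => a
  | bbbabbaabba => bbabbaabba => babbaabba => abbaabba => abaabba => aaabba => abba => aba => aa => ε
  | bbabbaaa => babbaaa => abbaaa => abaaa => aaaa => aa => ε

aa->; aab->; abb->ab; ba->a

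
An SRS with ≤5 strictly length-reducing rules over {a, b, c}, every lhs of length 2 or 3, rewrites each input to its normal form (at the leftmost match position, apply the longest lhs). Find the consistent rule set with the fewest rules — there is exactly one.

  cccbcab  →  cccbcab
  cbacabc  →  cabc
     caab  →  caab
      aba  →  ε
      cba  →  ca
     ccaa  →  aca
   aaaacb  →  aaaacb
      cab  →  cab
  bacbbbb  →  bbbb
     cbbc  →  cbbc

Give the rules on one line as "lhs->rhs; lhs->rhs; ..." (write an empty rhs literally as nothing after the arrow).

aba->; ba->a; bac->; cca->ac

  | cccbcab
  | cbacabc => cabc
  | caab
  | aba => ε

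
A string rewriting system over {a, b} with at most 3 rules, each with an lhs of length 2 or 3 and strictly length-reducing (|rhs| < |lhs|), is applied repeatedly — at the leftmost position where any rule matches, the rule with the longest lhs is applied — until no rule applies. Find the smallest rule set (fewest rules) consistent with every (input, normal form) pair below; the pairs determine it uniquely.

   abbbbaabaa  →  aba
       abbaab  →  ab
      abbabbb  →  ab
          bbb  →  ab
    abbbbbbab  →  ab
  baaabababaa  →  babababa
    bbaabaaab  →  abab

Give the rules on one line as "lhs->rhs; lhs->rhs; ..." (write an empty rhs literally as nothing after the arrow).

aa->a; bb->a

  | abbbbaabaa => aabbaabaa => abbaabaa => aaaabaa => aaabaa => aabaa => abaa => aba
  | abbaab => aaaab => aaab => aab => ab
  | abbabbb => aaabbb => aabbb => abbb => aab => ab
  | bbb => ab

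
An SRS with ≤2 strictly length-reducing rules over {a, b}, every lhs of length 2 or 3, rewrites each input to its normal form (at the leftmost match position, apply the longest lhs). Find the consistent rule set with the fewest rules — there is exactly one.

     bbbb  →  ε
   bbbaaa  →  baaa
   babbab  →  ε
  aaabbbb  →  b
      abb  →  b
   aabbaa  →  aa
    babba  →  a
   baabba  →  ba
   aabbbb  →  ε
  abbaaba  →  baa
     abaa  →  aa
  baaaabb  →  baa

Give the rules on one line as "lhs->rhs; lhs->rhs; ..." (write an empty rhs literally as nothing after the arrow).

ab->; bb->

  | bbbb => bb => ε
  | bbbaaa => baaa
  | babbab => bbab => ab => ε
  | aaabbbb => aabbb => abb => b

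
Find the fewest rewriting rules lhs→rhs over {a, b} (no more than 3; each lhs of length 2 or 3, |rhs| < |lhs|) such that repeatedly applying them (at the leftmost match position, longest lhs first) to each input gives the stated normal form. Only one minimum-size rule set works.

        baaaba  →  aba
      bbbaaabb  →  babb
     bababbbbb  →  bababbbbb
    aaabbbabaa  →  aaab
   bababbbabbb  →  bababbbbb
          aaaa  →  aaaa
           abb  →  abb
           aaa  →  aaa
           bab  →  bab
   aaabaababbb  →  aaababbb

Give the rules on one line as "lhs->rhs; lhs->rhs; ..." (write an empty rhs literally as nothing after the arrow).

  | baaaba => aba
  | bbbaaabb => bbaabb => babb
  | bababbbbb
  | aaabbbabaa => aaabbbaa => aaabba => aaab

baa->; bba->b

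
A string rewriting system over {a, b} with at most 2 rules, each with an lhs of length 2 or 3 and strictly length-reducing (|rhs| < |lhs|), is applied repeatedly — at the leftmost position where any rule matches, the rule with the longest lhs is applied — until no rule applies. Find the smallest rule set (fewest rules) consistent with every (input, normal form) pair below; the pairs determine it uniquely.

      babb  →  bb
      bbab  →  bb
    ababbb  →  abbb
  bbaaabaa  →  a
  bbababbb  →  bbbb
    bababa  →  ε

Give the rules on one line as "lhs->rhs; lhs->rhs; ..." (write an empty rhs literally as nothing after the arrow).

aa->a; ba->

  | babb => bb
  | bbab => bb
  | ababbb => abbb
  | bbaaabaa => baabaa => abaa => aa => a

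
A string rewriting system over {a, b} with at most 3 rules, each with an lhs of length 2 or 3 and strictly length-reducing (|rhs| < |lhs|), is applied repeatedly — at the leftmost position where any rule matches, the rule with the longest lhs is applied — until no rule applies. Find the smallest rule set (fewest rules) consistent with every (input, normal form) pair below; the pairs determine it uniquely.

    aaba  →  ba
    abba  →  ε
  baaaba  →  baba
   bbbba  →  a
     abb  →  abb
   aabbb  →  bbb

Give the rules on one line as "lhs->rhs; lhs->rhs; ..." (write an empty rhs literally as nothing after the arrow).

  | aaba => ba
  | abba => aa => ε
  | baaaba => baba
  | bbbba => bba => a

aa->; bba->a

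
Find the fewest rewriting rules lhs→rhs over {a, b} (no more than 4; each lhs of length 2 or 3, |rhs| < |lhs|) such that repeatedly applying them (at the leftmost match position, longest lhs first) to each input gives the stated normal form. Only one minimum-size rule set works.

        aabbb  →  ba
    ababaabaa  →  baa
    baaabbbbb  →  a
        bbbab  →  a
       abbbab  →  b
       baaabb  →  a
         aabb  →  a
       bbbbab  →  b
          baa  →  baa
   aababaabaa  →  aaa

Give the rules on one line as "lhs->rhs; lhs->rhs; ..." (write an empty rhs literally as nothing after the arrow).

aab->b; ab->; bb->a; bbb->ba

  | aabbb => bbb => ba
  | ababaabaa => abaabaa => aabaa => baa
  | baaabbbbb => babbbbb => bbbbb => babb => bb => a
  | bbbab => baab => bb => a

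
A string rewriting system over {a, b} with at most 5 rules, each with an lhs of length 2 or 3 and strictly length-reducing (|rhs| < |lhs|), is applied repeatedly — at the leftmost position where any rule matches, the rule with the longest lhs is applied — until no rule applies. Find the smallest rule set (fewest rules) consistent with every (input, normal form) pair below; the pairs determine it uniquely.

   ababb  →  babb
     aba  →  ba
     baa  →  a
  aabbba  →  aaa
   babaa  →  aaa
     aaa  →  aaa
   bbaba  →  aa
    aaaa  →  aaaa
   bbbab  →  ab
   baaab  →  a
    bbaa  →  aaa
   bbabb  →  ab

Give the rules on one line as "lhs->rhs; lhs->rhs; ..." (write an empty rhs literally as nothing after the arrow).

  | ababb => babb
  | aba => ba
  | baa => a
  | aabbba => abba => aaa

aab->a; aba->ba; baa->a; bba->aa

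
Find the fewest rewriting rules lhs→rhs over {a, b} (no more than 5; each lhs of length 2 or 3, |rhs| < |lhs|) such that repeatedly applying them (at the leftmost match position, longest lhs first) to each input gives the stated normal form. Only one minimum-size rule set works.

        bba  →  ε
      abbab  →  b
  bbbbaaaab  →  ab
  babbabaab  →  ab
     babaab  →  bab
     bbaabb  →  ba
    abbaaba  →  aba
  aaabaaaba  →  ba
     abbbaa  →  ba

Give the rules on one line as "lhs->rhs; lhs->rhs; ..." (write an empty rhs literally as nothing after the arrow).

  | bba => aa => ε
  | abbab => baab => b
  | bbbbaaaab => abbaaaab => baaaaab => aaab => ab
  | babbabaab => bbaabaab => aaabaab => abaab => ab

aa->; abb->ba; baa->; bb->a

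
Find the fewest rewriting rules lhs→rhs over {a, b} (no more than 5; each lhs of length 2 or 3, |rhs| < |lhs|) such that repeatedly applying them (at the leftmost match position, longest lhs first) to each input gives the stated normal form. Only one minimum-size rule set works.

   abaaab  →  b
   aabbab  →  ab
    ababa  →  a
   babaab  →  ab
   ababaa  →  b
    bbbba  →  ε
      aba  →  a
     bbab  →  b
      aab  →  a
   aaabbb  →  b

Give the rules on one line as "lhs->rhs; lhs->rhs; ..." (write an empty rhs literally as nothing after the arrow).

aa->b; aab->a; ba->; bb->b

  | abaaab => aaab => bab => b
  | aabbab => abab => ab
  | ababa => aba => a
  | babaab => baab => ab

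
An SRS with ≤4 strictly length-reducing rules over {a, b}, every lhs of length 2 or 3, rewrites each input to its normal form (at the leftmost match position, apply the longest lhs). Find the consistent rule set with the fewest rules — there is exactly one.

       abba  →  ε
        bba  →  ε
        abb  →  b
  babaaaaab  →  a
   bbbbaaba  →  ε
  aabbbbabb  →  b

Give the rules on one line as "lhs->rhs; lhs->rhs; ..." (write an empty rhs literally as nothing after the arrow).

  | abba => bba => ba => ε
  | bba => ba => ε
  | abb => bb => b
  | babaaaaab => baaaaab => aaaab => aaba => baa => a

aab->ba; ab->b; ba->; bb->b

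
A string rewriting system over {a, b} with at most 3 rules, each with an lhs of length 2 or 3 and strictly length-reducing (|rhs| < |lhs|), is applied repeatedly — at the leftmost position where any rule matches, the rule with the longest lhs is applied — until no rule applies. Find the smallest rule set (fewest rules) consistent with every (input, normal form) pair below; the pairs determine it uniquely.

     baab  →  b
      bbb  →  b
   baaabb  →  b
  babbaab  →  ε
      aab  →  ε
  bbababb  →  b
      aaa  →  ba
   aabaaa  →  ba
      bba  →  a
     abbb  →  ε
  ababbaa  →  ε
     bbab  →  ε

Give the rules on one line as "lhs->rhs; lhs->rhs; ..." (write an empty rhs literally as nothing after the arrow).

  | baab => bbb => b
  | bbb => b
  | baaabb => bbabb => abb => b
  | babbaab => bbaab => aab => bb => ε

aa->b; ab->; bb->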